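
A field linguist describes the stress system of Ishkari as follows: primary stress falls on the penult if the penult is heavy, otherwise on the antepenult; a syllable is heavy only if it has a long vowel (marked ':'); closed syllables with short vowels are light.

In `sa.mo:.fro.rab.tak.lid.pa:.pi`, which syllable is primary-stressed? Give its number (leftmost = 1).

Weights: 6 lid L, 7 pa: H, 8 pi L.
The penult (syllable 7, pa:) is heavy, so it takes stress.
Primary stress: syllable 7 → sa.mo:.fro.rab.tak.lid.ˈpa:.pi.

7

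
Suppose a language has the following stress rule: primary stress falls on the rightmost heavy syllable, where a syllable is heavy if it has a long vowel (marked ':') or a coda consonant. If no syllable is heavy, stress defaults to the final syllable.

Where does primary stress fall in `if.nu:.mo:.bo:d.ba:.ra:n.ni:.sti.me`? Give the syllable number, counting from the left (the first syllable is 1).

Weights: 1 if H, 2 nu: H, 3 mo: H, 4 bo:d H, 5 ba: H, 6 ra:n H, 7 ni: H, 8 sti L, 9 me L.
Heavy syllables in the domain: 1, 2, 3, 4, 5, 6, 7. The rightmost is syllable 7 (ni:).
Primary stress: syllable 7 → if.nu:.mo:.bo:d.ba:.ra:n.ˈni:.sti.me.

7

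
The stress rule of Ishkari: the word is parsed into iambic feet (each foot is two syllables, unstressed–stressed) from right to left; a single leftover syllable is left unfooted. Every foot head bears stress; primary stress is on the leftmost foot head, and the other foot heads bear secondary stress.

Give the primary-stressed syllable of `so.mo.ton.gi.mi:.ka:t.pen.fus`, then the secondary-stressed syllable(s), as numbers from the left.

Parse right to left into iambic (σˈσ) feet: (so.ˈmo) (ton.ˈgi) (mi:.ˈka:t) (pen.ˈfus).
Foot heads (stressed positions): 2, 4, 6, 8.
End Rule Leftmost: primary stress on the leftmost head = syllable 2.
Secondary stress on 4, 6, 8: so.ˈmo.ton.ˌgi.mi:.ˌka:t.pen.ˌfus.

primary 2, secondary 4, 6, 8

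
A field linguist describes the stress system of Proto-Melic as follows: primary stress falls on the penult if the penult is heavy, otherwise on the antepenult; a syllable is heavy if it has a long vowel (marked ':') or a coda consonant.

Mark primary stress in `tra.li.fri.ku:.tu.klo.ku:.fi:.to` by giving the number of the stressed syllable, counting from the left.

8

Weights: 7 ku: H, 8 fi: H, 9 to L.
The penult (syllable 8, fi:) is heavy, so it takes stress.
Primary stress: syllable 8 → tra.li.fri.ku:.tu.klo.ku:.ˈfi:.to.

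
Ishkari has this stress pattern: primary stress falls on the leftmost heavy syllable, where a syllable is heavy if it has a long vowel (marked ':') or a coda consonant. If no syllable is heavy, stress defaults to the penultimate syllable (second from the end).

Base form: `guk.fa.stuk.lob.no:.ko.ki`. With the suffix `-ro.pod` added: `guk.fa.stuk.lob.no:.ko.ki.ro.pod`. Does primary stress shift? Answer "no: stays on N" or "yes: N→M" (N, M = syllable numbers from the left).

no: stays on 1

Base `guk.fa.stuk.lob.no:.ko.ki` (7 syllables):
  Weights: 1 guk H, 2 fa L, 3 stuk H, 4 lob H, 5 no: H, 6 ko L, 7 ki L.
  Heavy syllables in the domain: 1, 3, 4, 5. The leftmost is syllable 1 (guk).
  → primary stress on syllable 1.
Suffixed `guk.fa.stuk.lob.no:.ko.ki.ro.pod` (9 syllables):
  Weights: 1 guk H, 2 fa L, 3 stuk H, 4 lob H, 5 no: H, 6 ko L, 7 ki L, 8 ro L, 9 pod H.
  Heavy syllables in the domain: 1, 3, 4, 5, 9. The leftmost is syllable 1 (guk).
  → primary stress on syllable 1.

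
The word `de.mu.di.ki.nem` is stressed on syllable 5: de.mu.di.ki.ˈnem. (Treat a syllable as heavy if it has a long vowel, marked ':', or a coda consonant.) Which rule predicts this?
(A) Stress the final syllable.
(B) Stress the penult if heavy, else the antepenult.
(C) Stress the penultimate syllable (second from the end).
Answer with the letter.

A

Rule A → syllable 5 ✓.
Rule B → syllable 3 (observed: 5).
Rule C → syllable 4 (observed: 5).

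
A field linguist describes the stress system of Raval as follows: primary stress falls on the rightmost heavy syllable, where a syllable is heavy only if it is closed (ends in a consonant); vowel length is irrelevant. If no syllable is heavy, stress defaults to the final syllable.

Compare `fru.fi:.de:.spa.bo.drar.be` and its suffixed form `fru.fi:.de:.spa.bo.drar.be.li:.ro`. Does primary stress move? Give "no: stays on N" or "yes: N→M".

no: stays on 6

Base `fru.fi:.de:.spa.bo.drar.be` (7 syllables):
  Weights: 1 fru L, 2 fi: L, 3 de: L, 4 spa L, 5 bo L, 6 drar H, 7 be L.
  Heavy syllables in the domain: 6. The rightmost is syllable 6 (drar).
  → primary stress on syllable 6.
Suffixed `fru.fi:.de:.spa.bo.drar.be.li:.ro` (9 syllables):
  Weights: 1 fru L, 2 fi: L, 3 de: L, 4 spa L, 5 bo L, 6 drar H, 7 be L, 8 li: L, 9 ro L.
  Heavy syllables in the domain: 6. The rightmost is syllable 6 (drar).
  → primary stress on syllable 6.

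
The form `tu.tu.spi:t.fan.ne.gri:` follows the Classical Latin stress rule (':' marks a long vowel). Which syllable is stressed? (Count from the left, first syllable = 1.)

Classical Latin: stress the penult if heavy (long vowel or closed), else the antepenult.
Weights: 4 fan H, 5 ne L, 6 gri: H.
The penult (syllable 5, ne) is light, so stress falls on the antepenult (syllable 4, fan).
Stress on syllable 4: tu.tu.spi:t.ˈfan.ne.gri:.

4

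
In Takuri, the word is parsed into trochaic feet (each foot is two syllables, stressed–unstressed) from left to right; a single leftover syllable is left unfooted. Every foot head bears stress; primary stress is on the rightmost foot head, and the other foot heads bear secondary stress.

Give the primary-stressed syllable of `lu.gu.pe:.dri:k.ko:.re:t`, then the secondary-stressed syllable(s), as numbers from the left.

Parse left to right into trochaic (ˈσσ) feet: (ˈlu.gu) (ˈpe:.dri:k) (ˈko:.re:t).
Foot heads (stressed positions): 1, 3, 5.
End Rule Rightmost: primary stress on the rightmost head = syllable 5.
Secondary stress on 1, 3: ˌlu.gu.ˌpe:.dri:k.ˈko:.re:t.

primary 5, secondary 1, 3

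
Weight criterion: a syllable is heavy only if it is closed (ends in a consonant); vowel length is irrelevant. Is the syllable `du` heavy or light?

`du`: short vowel, open (no coda). Open (no coda) → light.

light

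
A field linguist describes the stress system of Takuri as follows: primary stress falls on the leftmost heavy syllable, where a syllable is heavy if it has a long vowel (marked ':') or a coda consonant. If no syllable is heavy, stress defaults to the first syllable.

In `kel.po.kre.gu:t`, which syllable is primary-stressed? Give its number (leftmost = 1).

1

Weights: 1 kel H, 2 po L, 3 kre L, 4 gu:t H.
Heavy syllables in the domain: 1, 4. The leftmost is syllable 1 (kel).
Primary stress: syllable 1 → ˈkel.po.kre.gu:t.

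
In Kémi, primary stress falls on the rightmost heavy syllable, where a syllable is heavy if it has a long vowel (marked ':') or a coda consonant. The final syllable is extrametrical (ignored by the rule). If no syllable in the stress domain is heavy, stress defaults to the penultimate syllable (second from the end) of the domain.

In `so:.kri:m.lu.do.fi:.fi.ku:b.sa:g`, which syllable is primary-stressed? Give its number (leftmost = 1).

The final syllable (8, sa:g) is extrametrical; the stress domain is syllables 1–7.
Weights: 1 so: H, 2 kri:m H, 3 lu L, 4 do L, 5 fi: H, 6 fi L, 7 ku:b H.
Heavy syllables in the domain: 1, 2, 5, 7. The rightmost is syllable 7 (ku:b).
Primary stress: syllable 7 → so:.kri:m.lu.do.fi:.fi.ˈku:b.sa:g.

7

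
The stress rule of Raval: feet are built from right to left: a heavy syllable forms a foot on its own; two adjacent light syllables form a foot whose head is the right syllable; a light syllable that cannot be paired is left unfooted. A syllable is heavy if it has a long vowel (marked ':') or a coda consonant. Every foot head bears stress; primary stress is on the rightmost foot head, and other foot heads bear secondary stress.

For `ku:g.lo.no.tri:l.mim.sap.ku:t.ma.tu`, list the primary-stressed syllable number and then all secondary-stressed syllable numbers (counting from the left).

primary 9, secondary 1, 3, 4, 5, 6, 7

Weights: 1 ku:g H, 2 lo L, 3 no L, 4 tri:l H, 5 mim H, 6 sap H, 7 ku:t H, 8 ma L, 9 tu L.
Parse right to left (heavy = foot alone; LL = one foot; stranded L unfooted): (ˈku:g) (lo.ˈno) (ˈtri:l) (ˈmim) (ˈsap) (ˈku:t) (ma.ˈtu).
Foot heads: 1, 3, 4, 5, 6, 7, 9.
Primary stress on the rightmost head = syllable 9.
Secondary stress on 1, 3, 4, 5, 6, 7: ˌku:g.lo.ˌno.ˌtri:l.ˌmim.ˌsap.ˌku:t.ma.ˈtu.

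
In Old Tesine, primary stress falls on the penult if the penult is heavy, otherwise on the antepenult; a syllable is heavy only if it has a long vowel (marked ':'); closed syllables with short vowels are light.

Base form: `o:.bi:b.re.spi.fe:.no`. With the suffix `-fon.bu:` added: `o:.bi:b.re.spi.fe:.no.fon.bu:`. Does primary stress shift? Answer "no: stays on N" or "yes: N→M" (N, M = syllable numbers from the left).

Base `o:.bi:b.re.spi.fe:.no` (6 syllables):
  Weights: 4 spi L, 5 fe: H, 6 no L.
  The penult (syllable 5, fe:) is heavy, so it takes stress.
  → primary stress on syllable 5.
Suffixed `o:.bi:b.re.spi.fe:.no.fon.bu:` (8 syllables):
  Weights: 6 no L, 7 fon L, 8 bu: H.
  The penult (syllable 7, fon) is light, so stress falls on the antepenult (syllable 6, no).
  → primary stress on syllable 6.

yes: 5→6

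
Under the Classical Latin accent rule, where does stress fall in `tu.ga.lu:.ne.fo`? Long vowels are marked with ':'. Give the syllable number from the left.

Classical Latin: stress the penult if heavy (long vowel or closed), else the antepenult.
Weights: 3 lu: H, 4 ne L, 5 fo L.
The penult (syllable 4, ne) is light, so stress falls on the antepenult (syllable 3, lu:).
Stress on syllable 3: tu.ga.ˈlu:.ne.fo.

3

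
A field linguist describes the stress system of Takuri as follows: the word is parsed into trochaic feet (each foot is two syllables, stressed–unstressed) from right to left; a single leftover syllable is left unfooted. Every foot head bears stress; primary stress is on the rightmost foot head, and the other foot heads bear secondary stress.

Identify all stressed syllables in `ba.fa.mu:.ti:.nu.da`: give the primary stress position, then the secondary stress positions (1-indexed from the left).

primary 5, secondary 1, 3

Parse right to left into trochaic (ˈσσ) feet: (ˈba.fa) (ˈmu:.ti:) (ˈnu.da).
Foot heads (stressed positions): 1, 3, 5.
End Rule Rightmost: primary stress on the rightmost head = syllable 5.
Secondary stress on 1, 3: ˌba.fa.ˌmu:.ti:.ˈnu.da.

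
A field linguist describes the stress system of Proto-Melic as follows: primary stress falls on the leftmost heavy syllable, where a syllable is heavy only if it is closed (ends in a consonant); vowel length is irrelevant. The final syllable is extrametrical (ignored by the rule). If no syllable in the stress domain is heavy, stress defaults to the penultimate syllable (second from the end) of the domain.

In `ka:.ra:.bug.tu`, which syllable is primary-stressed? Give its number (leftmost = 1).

The final syllable (4, tu) is extrametrical; the stress domain is syllables 1–3.
Weights: 1 ka: L, 2 ra: L, 3 bug H.
Heavy syllables in the domain: 3. The leftmost is syllable 3 (bug).
Primary stress: syllable 3 → ka:.ra:.ˈbug.tu.

3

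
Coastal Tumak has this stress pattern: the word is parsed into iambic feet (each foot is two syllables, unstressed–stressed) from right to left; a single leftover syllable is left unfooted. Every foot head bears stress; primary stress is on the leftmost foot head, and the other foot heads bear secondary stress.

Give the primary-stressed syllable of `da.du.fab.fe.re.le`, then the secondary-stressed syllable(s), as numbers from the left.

Parse right to left into iambic (σˈσ) feet: (da.ˈdu) (fab.ˈfe) (re.ˈle).
Foot heads (stressed positions): 2, 4, 6.
End Rule Leftmost: primary stress on the leftmost head = syllable 2.
Secondary stress on 4, 6: da.ˈdu.fab.ˌfe.re.ˌle.

primary 2, secondary 4, 6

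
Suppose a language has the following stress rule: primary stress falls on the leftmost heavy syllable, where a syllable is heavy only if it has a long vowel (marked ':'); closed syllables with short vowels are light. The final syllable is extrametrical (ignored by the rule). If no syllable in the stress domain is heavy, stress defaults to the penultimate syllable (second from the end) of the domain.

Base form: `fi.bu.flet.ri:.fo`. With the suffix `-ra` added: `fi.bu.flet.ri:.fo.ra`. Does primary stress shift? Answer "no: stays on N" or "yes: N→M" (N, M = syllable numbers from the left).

no: stays on 4

Base `fi.bu.flet.ri:.fo` (5 syllables):
  The final syllable (5, fo) is extrametrical; the stress domain is syllables 1–4.
  Weights: 1 fi L, 2 bu L, 3 flet L, 4 ri: H.
  Heavy syllables in the domain: 4. The leftmost is syllable 4 (ri:).
  → primary stress on syllable 4.
Suffixed `fi.bu.flet.ri:.fo.ra` (6 syllables):
  The final syllable (6, ra) is extrametrical; the stress domain is syllables 1–5.
  Weights: 1 fi L, 2 bu L, 3 flet L, 4 ri: H, 5 fo L.
  Heavy syllables in the domain: 4. The leftmost is syllable 4 (ri:).
  → primary stress on syllable 4.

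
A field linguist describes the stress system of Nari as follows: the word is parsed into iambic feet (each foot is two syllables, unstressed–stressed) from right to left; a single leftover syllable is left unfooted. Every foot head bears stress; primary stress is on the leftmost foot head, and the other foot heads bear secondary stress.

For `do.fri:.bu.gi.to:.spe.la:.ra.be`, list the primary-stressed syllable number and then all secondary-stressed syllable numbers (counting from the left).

primary 3, secondary 5, 7, 9

Parse right to left into iambic (σˈσ) feet: do (fri:.ˈbu) (gi.ˈto:) (spe.ˈla:) (ra.ˈbe). Syllable 1 is left unfooted.
Foot heads (stressed positions): 3, 5, 7, 9.
End Rule Leftmost: primary stress on the leftmost head = syllable 3.
Secondary stress on 5, 7, 9: do.fri:.ˈbu.gi.ˌto:.spe.ˌla:.ra.ˌbe.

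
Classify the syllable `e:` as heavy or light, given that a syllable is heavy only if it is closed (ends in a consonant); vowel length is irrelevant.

light

`e:`: long vowel, open (no coda). Open (no coda) → light.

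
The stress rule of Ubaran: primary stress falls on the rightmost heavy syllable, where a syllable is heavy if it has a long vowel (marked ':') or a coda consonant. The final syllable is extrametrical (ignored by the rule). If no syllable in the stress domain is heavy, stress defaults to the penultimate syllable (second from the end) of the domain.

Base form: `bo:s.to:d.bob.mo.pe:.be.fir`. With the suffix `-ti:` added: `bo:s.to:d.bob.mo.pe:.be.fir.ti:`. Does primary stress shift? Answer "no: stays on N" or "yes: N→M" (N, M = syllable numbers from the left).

Base `bo:s.to:d.bob.mo.pe:.be.fir` (7 syllables):
  The final syllable (7, fir) is extrametrical; the stress domain is syllables 1–6.
  Weights: 1 bo:s H, 2 to:d H, 3 bob H, 4 mo L, 5 pe: H, 6 be L.
  Heavy syllables in the domain: 1, 2, 3, 5. The rightmost is syllable 5 (pe:).
  → primary stress on syllable 5.
Suffixed `bo:s.to:d.bob.mo.pe:.be.fir.ti:` (8 syllables):
  The final syllable (8, ti:) is extrametrical; the stress domain is syllables 1–7.
  Weights: 1 bo:s H, 2 to:d H, 3 bob H, 4 mo L, 5 pe: H, 6 be L, 7 fir H.
  Heavy syllables in the domain: 1, 2, 3, 5, 7. The rightmost is syllable 7 (fir).
  → primary stress on syllable 7.

yes: 5→7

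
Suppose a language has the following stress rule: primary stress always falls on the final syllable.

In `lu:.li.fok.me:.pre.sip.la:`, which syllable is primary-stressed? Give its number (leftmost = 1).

7

The word has 7 syllables; the final syllable is syllable 7 (la:).
Primary stress: syllable 7 → lu:.li.fok.me:.pre.sip.ˈla:.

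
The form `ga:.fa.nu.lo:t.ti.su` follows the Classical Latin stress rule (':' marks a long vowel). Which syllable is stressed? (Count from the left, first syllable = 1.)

4

Classical Latin: stress the penult if heavy (long vowel or closed), else the antepenult.
Weights: 4 lo:t H, 5 ti L, 6 su L.
The penult (syllable 5, ti) is light, so stress falls on the antepenult (syllable 4, lo:t).
Stress on syllable 4: ga:.fa.nu.ˈlo:t.ti.su.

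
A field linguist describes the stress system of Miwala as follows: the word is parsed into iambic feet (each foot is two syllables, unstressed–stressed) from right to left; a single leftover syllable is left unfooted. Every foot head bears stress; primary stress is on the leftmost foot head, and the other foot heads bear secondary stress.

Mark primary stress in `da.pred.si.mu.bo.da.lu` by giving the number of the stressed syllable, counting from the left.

Parse right to left into iambic (σˈσ) feet: da (pred.ˈsi) (mu.ˈbo) (da.ˈlu). Syllable 1 is left unfooted.
Foot heads (stressed positions): 3, 5, 7.
End Rule Leftmost: primary stress on the leftmost head = syllable 3.
Primary stress: syllable 3 → da.pred.ˈsi.mu.bo.da.lu.

3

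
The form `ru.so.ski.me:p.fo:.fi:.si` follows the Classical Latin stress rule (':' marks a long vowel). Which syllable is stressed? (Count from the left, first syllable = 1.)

6

Classical Latin: stress the penult if heavy (long vowel or closed), else the antepenult.
Weights: 5 fo: H, 6 fi: H, 7 si L.
The penult (syllable 6, fi:) is heavy, so it takes stress.
Stress on syllable 6: ru.so.ski.me:p.fo:.ˈfi:.si.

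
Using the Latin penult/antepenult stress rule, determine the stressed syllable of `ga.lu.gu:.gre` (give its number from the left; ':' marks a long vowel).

Classical Latin: stress the penult if heavy (long vowel or closed), else the antepenult.
Weights: 2 lu L, 3 gu: H, 4 gre L.
The penult (syllable 3, gu:) is heavy, so it takes stress.
Stress on syllable 3: ga.lu.ˈgu:.gre.

3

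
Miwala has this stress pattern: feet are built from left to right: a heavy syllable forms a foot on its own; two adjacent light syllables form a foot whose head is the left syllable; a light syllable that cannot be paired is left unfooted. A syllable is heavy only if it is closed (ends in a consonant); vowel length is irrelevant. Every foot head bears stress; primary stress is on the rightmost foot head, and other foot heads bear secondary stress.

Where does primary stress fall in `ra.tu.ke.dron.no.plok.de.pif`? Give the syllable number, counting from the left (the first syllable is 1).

8

Weights: 1 ra L, 2 tu L, 3 ke L, 4 dron H, 5 no L, 6 plok H, 7 de L, 8 pif H.
Parse left to right (heavy = foot alone; LL = one foot; stranded L unfooted): (ˈra.tu) ke (ˈdron) no (ˈplok) de (ˈpif).
Foot heads: 1, 4, 6, 8.
Primary stress on the rightmost head = syllable 8.
Primary stress: syllable 8 → ra.tu.ke.dron.no.plok.de.ˈpif.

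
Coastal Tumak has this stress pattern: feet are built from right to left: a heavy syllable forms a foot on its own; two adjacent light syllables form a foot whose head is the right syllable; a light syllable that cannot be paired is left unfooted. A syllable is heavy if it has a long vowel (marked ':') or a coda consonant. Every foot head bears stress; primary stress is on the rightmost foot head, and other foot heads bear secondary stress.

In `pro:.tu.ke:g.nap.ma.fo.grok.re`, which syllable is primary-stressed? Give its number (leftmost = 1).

7

Weights: 1 pro: H, 2 tu L, 3 ke:g H, 4 nap H, 5 ma L, 6 fo L, 7 grok H, 8 re L.
Parse right to left (heavy = foot alone; LL = one foot; stranded L unfooted): (ˈpro:) tu (ˈke:g) (ˈnap) (ma.ˈfo) (ˈgrok) re.
Foot heads: 1, 3, 4, 6, 7.
Primary stress on the rightmost head = syllable 7.
Primary stress: syllable 7 → pro:.tu.ke:g.nap.ma.fo.ˈgrok.re.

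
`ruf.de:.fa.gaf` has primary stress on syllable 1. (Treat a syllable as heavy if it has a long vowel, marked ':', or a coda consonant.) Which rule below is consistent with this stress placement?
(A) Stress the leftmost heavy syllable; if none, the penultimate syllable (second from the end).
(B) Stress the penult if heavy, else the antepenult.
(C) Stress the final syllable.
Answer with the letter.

Rule A → syllable 1 ✓.
Rule B → syllable 2 (observed: 1).
Rule C → syllable 4 (observed: 1).

A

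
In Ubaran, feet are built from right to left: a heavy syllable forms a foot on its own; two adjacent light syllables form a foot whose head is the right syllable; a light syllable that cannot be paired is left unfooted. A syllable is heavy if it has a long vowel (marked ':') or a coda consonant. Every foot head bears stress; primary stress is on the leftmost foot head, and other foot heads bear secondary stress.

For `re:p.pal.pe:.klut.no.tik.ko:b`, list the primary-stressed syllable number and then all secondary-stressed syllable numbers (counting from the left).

Weights: 1 re:p H, 2 pal H, 3 pe: H, 4 klut H, 5 no L, 6 tik H, 7 ko:b H.
Parse right to left (heavy = foot alone; LL = one foot; stranded L unfooted): (ˈre:p) (ˈpal) (ˈpe:) (ˈklut) no (ˈtik) (ˈko:b).
Foot heads: 1, 2, 3, 4, 6, 7.
Primary stress on the leftmost head = syllable 1.
Secondary stress on 2, 3, 4, 6, 7: ˈre:p.ˌpal.ˌpe:.ˌklut.no.ˌtik.ˌko:b.

primary 1, secondary 2, 3, 4, 6, 7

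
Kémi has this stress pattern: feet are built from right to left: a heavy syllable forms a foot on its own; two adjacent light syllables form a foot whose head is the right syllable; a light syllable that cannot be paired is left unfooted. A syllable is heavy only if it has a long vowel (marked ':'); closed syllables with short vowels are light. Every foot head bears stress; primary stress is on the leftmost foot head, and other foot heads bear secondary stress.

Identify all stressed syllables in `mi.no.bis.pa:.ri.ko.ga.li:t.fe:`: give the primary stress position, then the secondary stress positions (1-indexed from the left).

Weights: 1 mi L, 2 no L, 3 bis L, 4 pa: H, 5 ri L, 6 ko L, 7 ga L, 8 li:t H, 9 fe: H.
Parse right to left (heavy = foot alone; LL = one foot; stranded L unfooted): mi (no.ˈbis) (ˈpa:) ri (ko.ˈga) (ˈli:t) (ˈfe:).
Foot heads: 3, 4, 7, 8, 9.
Primary stress on the leftmost head = syllable 3.
Secondary stress on 4, 7, 8, 9: mi.no.ˈbis.ˌpa:.ri.ko.ˌga.ˌli:t.ˌfe:.

primary 3, secondary 4, 7, 8, 9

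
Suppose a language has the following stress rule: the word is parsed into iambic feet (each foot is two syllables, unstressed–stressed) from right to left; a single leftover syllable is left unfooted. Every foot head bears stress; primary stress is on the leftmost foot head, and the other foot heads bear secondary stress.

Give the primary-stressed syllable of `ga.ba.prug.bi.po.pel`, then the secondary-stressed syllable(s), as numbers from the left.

Parse right to left into iambic (σˈσ) feet: (ga.ˈba) (prug.ˈbi) (po.ˈpel).
Foot heads (stressed positions): 2, 4, 6.
End Rule Leftmost: primary stress on the leftmost head = syllable 2.
Secondary stress on 4, 6: ga.ˈba.prug.ˌbi.po.ˌpel.

primary 2, secondary 4, 6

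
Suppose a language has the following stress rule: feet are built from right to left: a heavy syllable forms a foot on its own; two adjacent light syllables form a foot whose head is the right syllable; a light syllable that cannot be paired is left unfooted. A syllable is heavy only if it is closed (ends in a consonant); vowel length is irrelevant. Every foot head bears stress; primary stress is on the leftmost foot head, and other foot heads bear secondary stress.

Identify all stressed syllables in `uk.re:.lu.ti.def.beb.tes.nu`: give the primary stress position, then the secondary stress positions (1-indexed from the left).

primary 1, secondary 4, 5, 6, 7

Weights: 1 uk H, 2 re: L, 3 lu L, 4 ti L, 5 def H, 6 beb H, 7 tes H, 8 nu L.
Parse right to left (heavy = foot alone; LL = one foot; stranded L unfooted): (ˈuk) re: (lu.ˈti) (ˈdef) (ˈbeb) (ˈtes) nu.
Foot heads: 1, 4, 5, 6, 7.
Primary stress on the leftmost head = syllable 1.
Secondary stress on 4, 5, 6, 7: ˈuk.re:.lu.ˌti.ˌdef.ˌbeb.ˌtes.nu.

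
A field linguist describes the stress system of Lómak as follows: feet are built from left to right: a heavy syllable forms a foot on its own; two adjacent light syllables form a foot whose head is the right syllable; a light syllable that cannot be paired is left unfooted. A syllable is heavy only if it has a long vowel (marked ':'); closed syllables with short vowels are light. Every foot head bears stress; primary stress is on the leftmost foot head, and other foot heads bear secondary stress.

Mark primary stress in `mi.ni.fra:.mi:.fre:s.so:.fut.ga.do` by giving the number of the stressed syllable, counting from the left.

2

Weights: 1 mi L, 2 ni L, 3 fra: H, 4 mi: H, 5 fre:s H, 6 so: H, 7 fut L, 8 ga L, 9 do L.
Parse left to right (heavy = foot alone; LL = one foot; stranded L unfooted): (mi.ˈni) (ˈfra:) (ˈmi:) (ˈfre:s) (ˈso:) (fut.ˈga) do.
Foot heads: 2, 3, 4, 5, 6, 8.
Primary stress on the leftmost head = syllable 2.
Primary stress: syllable 2 → mi.ˈni.fra:.mi:.fre:s.so:.fut.ga.do.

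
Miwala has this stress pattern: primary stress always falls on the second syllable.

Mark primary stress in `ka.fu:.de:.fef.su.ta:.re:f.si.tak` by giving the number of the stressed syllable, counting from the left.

The word has 9 syllables; the second syllable is syllable 2 (fu:).
Primary stress: syllable 2 → ka.ˈfu:.de:.fef.su.ta:.re:f.si.tak.

2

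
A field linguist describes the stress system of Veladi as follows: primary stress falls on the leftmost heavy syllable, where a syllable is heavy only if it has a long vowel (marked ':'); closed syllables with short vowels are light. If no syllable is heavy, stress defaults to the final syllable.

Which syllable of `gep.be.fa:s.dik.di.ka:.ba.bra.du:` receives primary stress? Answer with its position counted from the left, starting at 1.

Weights: 1 gep L, 2 be L, 3 fa:s H, 4 dik L, 5 di L, 6 ka: H, 7 ba L, 8 bra L, 9 du: H.
Heavy syllables in the domain: 3, 6, 9. The leftmost is syllable 3 (fa:s).
Primary stress: syllable 3 → gep.be.ˈfa:s.dik.di.ka:.ba.bra.du:.

3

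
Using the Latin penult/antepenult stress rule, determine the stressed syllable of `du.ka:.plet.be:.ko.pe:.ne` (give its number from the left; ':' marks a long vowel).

6

Classical Latin: stress the penult if heavy (long vowel or closed), else the antepenult.
Weights: 5 ko L, 6 pe: H, 7 ne L.
The penult (syllable 6, pe:) is heavy, so it takes stress.
Stress on syllable 6: du.ka:.plet.be:.ko.ˈpe:.ne.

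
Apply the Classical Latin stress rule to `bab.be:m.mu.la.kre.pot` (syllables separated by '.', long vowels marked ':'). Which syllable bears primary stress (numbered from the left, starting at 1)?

Classical Latin: stress the penult if heavy (long vowel or closed), else the antepenult.
Weights: 4 la L, 5 kre L, 6 pot H.
The penult (syllable 5, kre) is light, so stress falls on the antepenult (syllable 4, la).
Stress on syllable 4: bab.be:m.mu.ˈla.kre.pot.

4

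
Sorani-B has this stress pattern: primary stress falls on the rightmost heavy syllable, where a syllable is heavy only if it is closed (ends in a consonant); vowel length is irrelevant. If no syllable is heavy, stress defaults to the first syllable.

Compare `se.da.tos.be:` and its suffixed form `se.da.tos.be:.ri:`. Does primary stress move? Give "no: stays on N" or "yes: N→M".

Base `se.da.tos.be:` (4 syllables):
  Weights: 1 se L, 2 da L, 3 tos H, 4 be: L.
  Heavy syllables in the domain: 3. The rightmost is syllable 3 (tos).
  → primary stress on syllable 3.
Suffixed `se.da.tos.be:.ri:` (5 syllables):
  Weights: 1 se L, 2 da L, 3 tos H, 4 be: L, 5 ri: L.
  Heavy syllables in the domain: 3. The rightmost is syllable 3 (tos).
  → primary stress on syllable 3.

no: stays on 3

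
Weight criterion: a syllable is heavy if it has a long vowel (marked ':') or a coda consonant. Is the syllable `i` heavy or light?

`i`: short vowel, open (no coda). Short vowel, open → light.

light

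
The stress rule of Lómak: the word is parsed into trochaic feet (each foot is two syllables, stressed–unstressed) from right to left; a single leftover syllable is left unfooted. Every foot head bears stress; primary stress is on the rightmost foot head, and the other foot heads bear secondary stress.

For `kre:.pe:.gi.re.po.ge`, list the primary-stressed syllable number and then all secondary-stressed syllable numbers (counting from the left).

Parse right to left into trochaic (ˈσσ) feet: (ˈkre:.pe:) (ˈgi.re) (ˈpo.ge).
Foot heads (stressed positions): 1, 3, 5.
End Rule Rightmost: primary stress on the rightmost head = syllable 5.
Secondary stress on 1, 3: ˌkre:.pe:.ˌgi.re.ˈpo.ge.

primary 5, secondary 1, 3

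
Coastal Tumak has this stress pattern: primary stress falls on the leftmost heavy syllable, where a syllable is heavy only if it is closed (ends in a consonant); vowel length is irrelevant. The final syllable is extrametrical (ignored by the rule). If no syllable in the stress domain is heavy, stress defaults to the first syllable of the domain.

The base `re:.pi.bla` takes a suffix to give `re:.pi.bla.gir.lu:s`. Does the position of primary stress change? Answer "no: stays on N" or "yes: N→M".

yes: 1→4

Base `re:.pi.bla` (3 syllables):
  The final syllable (3, bla) is extrametrical; the stress domain is syllables 1–2.
  Weights: 1 re: L, 2 pi L.
  No heavy syllable in the domain; default to the first syllable of the domain = syllable 1.
  → primary stress on syllable 1.
Suffixed `re:.pi.bla.gir.lu:s` (5 syllables):
  The final syllable (5, lu:s) is extrametrical; the stress domain is syllables 1–4.
  Weights: 1 re: L, 2 pi L, 3 bla L, 4 gir H.
  Heavy syllables in the domain: 4. The leftmost is syllable 4 (gir).
  → primary stress on syllable 4.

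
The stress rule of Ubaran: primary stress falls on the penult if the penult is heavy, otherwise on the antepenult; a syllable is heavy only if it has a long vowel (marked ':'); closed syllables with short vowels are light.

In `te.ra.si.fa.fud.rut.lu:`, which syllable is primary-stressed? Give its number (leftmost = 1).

5

Weights: 5 fud L, 6 rut L, 7 lu: H.
The penult (syllable 6, rut) is light, so stress falls on the antepenult (syllable 5, fud).
Primary stress: syllable 5 → te.ra.si.fa.ˈfud.rut.lu:.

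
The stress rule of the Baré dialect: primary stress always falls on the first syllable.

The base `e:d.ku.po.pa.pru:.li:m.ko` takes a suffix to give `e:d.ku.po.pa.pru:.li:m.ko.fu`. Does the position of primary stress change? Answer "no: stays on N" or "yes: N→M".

no: stays on 1

Base `e:d.ku.po.pa.pru:.li:m.ko` (7 syllables):
  The word has 7 syllables; the first syllable is syllable 1 (e:d).
  → primary stress on syllable 1.
Suffixed `e:d.ku.po.pa.pru:.li:m.ko.fu` (8 syllables):
  The word has 8 syllables; the first syllable is syllable 1 (e:d).
  → primary stress on syllable 1.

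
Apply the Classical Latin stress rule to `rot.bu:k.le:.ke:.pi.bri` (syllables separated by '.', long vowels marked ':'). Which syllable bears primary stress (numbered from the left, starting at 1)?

4

Classical Latin: stress the penult if heavy (long vowel or closed), else the antepenult.
Weights: 4 ke: H, 5 pi L, 6 bri L.
The penult (syllable 5, pi) is light, so stress falls on the antepenult (syllable 4, ke:).
Stress on syllable 4: rot.bu:k.le:.ˈke:.pi.bri.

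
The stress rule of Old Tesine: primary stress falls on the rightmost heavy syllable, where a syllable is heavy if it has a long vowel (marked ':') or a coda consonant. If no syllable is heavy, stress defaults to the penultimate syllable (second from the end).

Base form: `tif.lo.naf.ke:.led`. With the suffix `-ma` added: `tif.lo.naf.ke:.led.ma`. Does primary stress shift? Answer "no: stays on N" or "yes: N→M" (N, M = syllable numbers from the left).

Base `tif.lo.naf.ke:.led` (5 syllables):
  Weights: 1 tif H, 2 lo L, 3 naf H, 4 ke: H, 5 led H.
  Heavy syllables in the domain: 1, 3, 4, 5. The rightmost is syllable 5 (led).
  → primary stress on syllable 5.
Suffixed `tif.lo.naf.ke:.led.ma` (6 syllables):
  Weights: 1 tif H, 2 lo L, 3 naf H, 4 ke: H, 5 led H, 6 ma L.
  Heavy syllables in the domain: 1, 3, 4, 5. The rightmost is syllable 5 (led).
  → primary stress on syllable 5.

no: stays on 5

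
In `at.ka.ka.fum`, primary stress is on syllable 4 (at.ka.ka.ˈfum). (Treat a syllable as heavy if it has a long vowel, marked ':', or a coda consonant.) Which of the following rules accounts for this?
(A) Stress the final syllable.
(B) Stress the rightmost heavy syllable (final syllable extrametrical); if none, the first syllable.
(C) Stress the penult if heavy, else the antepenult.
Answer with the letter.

Rule A → syllable 4 ✓.
Rule B → syllable 1 (observed: 4).
Rule C → syllable 2 (observed: 4).

A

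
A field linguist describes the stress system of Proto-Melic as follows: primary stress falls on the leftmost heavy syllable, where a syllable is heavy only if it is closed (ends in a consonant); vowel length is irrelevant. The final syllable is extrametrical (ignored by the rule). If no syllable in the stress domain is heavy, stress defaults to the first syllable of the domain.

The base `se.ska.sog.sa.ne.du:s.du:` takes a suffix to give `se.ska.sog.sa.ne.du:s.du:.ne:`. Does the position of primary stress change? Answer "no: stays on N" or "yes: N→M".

no: stays on 3

Base `se.ska.sog.sa.ne.du:s.du:` (7 syllables):
  The final syllable (7, du:) is extrametrical; the stress domain is syllables 1–6.
  Weights: 1 se L, 2 ska L, 3 sog H, 4 sa L, 5 ne L, 6 du:s H.
  Heavy syllables in the domain: 3, 6. The leftmost is syllable 3 (sog).
  → primary stress on syllable 3.
Suffixed `se.ska.sog.sa.ne.du:s.du:.ne:` (8 syllables):
  The final syllable (8, ne:) is extrametrical; the stress domain is syllables 1–7.
  Weights: 1 se L, 2 ska L, 3 sog H, 4 sa L, 5 ne L, 6 du:s H, 7 du: L.
  Heavy syllables in the domain: 3, 6. The leftmost is syllable 3 (sog).
  → primary stress on syllable 3.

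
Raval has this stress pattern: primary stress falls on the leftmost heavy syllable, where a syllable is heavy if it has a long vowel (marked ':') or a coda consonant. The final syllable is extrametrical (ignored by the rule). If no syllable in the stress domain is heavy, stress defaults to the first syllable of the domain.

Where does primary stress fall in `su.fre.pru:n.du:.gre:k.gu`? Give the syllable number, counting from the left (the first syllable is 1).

3

The final syllable (6, gu) is extrametrical; the stress domain is syllables 1–5.
Weights: 1 su L, 2 fre L, 3 pru:n H, 4 du: H, 5 gre:k H.
Heavy syllables in the domain: 3, 4, 5. The leftmost is syllable 3 (pru:n).
Primary stress: syllable 3 → su.fre.ˈpru:n.du:.gre:k.gu.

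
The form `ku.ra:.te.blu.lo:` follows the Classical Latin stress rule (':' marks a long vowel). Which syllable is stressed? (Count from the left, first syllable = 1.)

3

Classical Latin: stress the penult if heavy (long vowel or closed), else the antepenult.
Weights: 3 te L, 4 blu L, 5 lo: H.
The penult (syllable 4, blu) is light, so stress falls on the antepenult (syllable 3, te).
Stress on syllable 3: ku.ra:.ˈte.blu.lo:.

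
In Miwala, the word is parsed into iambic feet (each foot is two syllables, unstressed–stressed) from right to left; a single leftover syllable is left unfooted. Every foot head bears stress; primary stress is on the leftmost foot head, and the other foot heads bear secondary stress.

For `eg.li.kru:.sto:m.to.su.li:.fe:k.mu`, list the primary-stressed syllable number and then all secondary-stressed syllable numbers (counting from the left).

Parse right to left into iambic (σˈσ) feet: eg (li.ˈkru:) (sto:m.ˈto) (su.ˈli:) (fe:k.ˈmu). Syllable 1 is left unfooted.
Foot heads (stressed positions): 3, 5, 7, 9.
End Rule Leftmost: primary stress on the leftmost head = syllable 3.
Secondary stress on 5, 7, 9: eg.li.ˈkru:.sto:m.ˌto.su.ˌli:.fe:k.ˌmu.

primary 3, secondary 5, 7, 9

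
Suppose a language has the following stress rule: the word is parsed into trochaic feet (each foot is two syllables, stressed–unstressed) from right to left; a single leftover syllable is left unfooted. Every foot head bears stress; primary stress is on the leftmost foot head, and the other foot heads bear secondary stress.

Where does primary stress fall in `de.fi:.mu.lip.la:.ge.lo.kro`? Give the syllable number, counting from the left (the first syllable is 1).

Parse right to left into trochaic (ˈσσ) feet: (ˈde.fi:) (ˈmu.lip) (ˈla:.ge) (ˈlo.kro).
Foot heads (stressed positions): 1, 3, 5, 7.
End Rule Leftmost: primary stress on the leftmost head = syllable 1.
Primary stress: syllable 1 → ˈde.fi:.mu.lip.la:.ge.lo.kro.

1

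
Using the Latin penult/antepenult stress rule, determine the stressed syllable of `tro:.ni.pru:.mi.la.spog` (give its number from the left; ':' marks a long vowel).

4

Classical Latin: stress the penult if heavy (long vowel or closed), else the antepenult.
Weights: 4 mi L, 5 la L, 6 spog H.
The penult (syllable 5, la) is light, so stress falls on the antepenult (syllable 4, mi).
Stress on syllable 4: tro:.ni.pru:.ˈmi.la.spog.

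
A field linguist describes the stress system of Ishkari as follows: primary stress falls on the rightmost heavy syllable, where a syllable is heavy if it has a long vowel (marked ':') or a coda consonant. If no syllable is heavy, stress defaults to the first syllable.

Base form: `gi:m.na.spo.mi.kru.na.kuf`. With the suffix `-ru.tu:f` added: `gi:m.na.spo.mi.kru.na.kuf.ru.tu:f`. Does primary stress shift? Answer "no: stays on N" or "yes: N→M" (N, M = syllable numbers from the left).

Base `gi:m.na.spo.mi.kru.na.kuf` (7 syllables):
  Weights: 1 gi:m H, 2 na L, 3 spo L, 4 mi L, 5 kru L, 6 na L, 7 kuf H.
  Heavy syllables in the domain: 1, 7. The rightmost is syllable 7 (kuf).
  → primary stress on syllable 7.
Suffixed `gi:m.na.spo.mi.kru.na.kuf.ru.tu:f` (9 syllables):
  Weights: 1 gi:m H, 2 na L, 3 spo L, 4 mi L, 5 kru L, 6 na L, 7 kuf H, 8 ru L, 9 tu:f H.
  Heavy syllables in the domain: 1, 7, 9. The rightmost is syllable 9 (tu:f).
  → primary stress on syllable 9.

yes: 7→9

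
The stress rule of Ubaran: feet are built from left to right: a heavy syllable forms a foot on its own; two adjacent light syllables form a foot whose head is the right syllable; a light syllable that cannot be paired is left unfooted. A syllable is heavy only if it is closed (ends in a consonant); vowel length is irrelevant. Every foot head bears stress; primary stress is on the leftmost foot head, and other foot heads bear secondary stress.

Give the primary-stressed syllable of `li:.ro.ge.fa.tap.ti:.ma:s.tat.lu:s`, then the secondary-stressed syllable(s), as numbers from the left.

primary 2, secondary 4, 5, 7, 8, 9

Weights: 1 li: L, 2 ro L, 3 ge L, 4 fa L, 5 tap H, 6 ti: L, 7 ma:s H, 8 tat H, 9 lu:s H.
Parse left to right (heavy = foot alone; LL = one foot; stranded L unfooted): (li:.ˈro) (ge.ˈfa) (ˈtap) ti: (ˈma:s) (ˈtat) (ˈlu:s).
Foot heads: 2, 4, 5, 7, 8, 9.
Primary stress on the leftmost head = syllable 2.
Secondary stress on 4, 5, 7, 8, 9: li:.ˈro.ge.ˌfa.ˌtap.ti:.ˌma:s.ˌtat.ˌlu:s.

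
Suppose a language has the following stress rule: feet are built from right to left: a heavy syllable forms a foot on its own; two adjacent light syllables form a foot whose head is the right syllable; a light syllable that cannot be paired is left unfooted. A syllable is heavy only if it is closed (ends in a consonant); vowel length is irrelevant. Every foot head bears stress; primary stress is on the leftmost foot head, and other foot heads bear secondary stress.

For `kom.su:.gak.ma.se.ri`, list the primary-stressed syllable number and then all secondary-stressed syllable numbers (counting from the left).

Weights: 1 kom H, 2 su: L, 3 gak H, 4 ma L, 5 se L, 6 ri L.
Parse right to left (heavy = foot alone; LL = one foot; stranded L unfooted): (ˈkom) su: (ˈgak) ma (se.ˈri).
Foot heads: 1, 3, 6.
Primary stress on the leftmost head = syllable 1.
Secondary stress on 3, 6: ˈkom.su:.ˌgak.ma.se.ˌri.

primary 1, secondary 3, 6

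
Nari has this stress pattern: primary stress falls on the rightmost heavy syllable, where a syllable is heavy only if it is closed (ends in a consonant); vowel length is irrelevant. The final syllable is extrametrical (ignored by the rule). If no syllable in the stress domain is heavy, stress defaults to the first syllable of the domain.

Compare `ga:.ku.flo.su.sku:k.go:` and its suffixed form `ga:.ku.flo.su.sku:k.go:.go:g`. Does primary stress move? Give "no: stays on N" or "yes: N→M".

no: stays on 5

Base `ga:.ku.flo.su.sku:k.go:` (6 syllables):
  The final syllable (6, go:) is extrametrical; the stress domain is syllables 1–5.
  Weights: 1 ga: L, 2 ku L, 3 flo L, 4 su L, 5 sku:k H.
  Heavy syllables in the domain: 5. The rightmost is syllable 5 (sku:k).
  → primary stress on syllable 5.
Suffixed `ga:.ku.flo.su.sku:k.go:.go:g` (7 syllables):
  The final syllable (7, go:g) is extrametrical; the stress domain is syllables 1–6.
  Weights: 1 ga: L, 2 ku L, 3 flo L, 4 su L, 5 sku:k H, 6 go: L.
  Heavy syllables in the domain: 5. The rightmost is syllable 5 (sku:k).
  → primary stress on syllable 5.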